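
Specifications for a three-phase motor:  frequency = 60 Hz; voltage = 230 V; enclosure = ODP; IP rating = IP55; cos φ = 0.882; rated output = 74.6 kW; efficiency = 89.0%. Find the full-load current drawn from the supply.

P_out = 74.6 kW = 74600 W
P_in = P_out / η = 74600 / 0.890 = 83820 W
I_L = P_in / (√3·V_L·cosφ) = 83820 / (1.732 × 230 × 0.882) = 239 A

239 A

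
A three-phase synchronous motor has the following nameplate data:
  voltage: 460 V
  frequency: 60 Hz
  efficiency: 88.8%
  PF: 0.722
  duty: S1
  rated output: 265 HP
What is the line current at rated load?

387 A

P_out = 265 × 746 = 197690 W
P_in = P_out / η = 197690 / 0.888 = 222624 W
I_L = P_in / (√3·V_L·cosφ) = 222624 / (1.732 × 460 × 0.722) = 387 A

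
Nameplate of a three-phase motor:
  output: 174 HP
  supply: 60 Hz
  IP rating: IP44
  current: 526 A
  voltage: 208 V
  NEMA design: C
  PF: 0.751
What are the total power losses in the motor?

P_in = √3·V·I·cosφ = 1.732×208×526×0.751 = 142310 W
P_out = 174×746 = 129804 W
Losses = P_in − P_out = 142310 − 129804 = 12506 W

12500 W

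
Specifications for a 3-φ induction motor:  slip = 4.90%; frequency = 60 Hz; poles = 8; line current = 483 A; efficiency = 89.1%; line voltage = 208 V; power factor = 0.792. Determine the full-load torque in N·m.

P_in = √3·V·I·cosφ = 1.732 × 208 × 483 × 0.792 = 137811 W
P_out = η·P_in = 0.891 × 137811 = 122790 W
n_s = 120×60/8 = 900 rpm; n = 900×(1−0.049) = 856 rpm
ω = 2π×856/60 = 89.64 rad/s
τ = P_out/ω = 122790/89.64 = 1370 N·m

1370 N·m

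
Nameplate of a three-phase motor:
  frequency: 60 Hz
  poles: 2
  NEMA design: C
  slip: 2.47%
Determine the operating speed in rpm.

3511 rpm

n_s = 120f/p = 120×60/2 = 3600 rpm
n = n_s(1 − s) = 3600 × (1 − 0.0247) = 3511 rpm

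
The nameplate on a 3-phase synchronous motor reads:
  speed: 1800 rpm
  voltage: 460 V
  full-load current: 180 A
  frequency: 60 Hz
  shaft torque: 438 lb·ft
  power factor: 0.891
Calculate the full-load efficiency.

τ = 438 lb·ft × 1.356 = 593.9 N·m
ω = 2π × 1800/60 = 188.5 rad/s; P_out = τω = 593.9 × 188.5 = 111950 W
P_in = √3·V_L·I_L·cosφ = 1.732 × 460 × 180 × 0.891 = 127778 W
η = P_out / P_in = 111950 / 127778 = 0.876 = 87.6%

87.6 %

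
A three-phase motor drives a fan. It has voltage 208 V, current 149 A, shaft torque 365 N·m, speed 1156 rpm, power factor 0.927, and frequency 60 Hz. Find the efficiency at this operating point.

88.8 %

ω = 2π × 1156/60 = 121.1 rad/s; P_out = τω = 365 × 121.1 = 44202 W
P_in = √3·V_L·I_L·cosφ = 1.732 × 208 × 149 × 0.927 = 49760 W
η = P_out / P_in = 44202 / 49760 = 0.888 = 88.8%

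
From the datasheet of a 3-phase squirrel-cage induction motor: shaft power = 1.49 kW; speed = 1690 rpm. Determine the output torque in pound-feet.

ω = 2π × 1690/60 = 177 rad/s
τ = P/ω = 1490/177 = 8.418 N·m
In lb·ft: 8.418/1.356 = 6.21 lb·ft

6.21 lb·ft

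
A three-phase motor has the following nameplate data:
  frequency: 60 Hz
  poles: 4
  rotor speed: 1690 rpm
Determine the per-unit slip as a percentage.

n_s = 120f/p = 120×60/4 = 1800 rpm
s = (n_s − n)/n_s = (1800 − 1690)/1800 = 0.0611

6.1 %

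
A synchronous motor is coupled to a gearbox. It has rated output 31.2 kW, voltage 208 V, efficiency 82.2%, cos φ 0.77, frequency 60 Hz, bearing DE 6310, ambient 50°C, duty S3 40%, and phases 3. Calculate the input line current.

137 A

P_out = 31.2 kW = 31200 W
P_in = P_out / η = 31200 / 0.822 = 37956 W
I_L = P_in / (√3·V_L·cosφ) = 37956 / (1.732 × 208 × 0.77) = 137 A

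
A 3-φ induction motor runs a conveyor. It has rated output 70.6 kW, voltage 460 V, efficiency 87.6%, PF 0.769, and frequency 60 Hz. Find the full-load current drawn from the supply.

132 A

P_out = 70.6 kW = 70600 W
P_in = P_out / η = 70600 / 0.876 = 80594 W
I_L = P_in / (√3·V_L·cosφ) = 80594 / (1.732 × 460 × 0.769) = 132 A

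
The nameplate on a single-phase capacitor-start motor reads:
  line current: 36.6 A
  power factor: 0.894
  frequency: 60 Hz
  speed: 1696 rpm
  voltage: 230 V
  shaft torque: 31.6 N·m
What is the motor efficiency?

74.6 %

ω = 2π × 1696/60 = 177.6 rad/s; P_out = τω = 31.6 × 177.6 = 5612 W
P_in = V·I·cosφ = 230 × 36.6 × 0.894 = 7526 W
η = P_out / P_in = 5612 / 7526 = 0.746 = 74.6%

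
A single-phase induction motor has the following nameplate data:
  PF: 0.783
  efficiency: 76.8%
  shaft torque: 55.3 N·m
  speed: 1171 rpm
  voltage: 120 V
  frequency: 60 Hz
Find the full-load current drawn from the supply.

ω = 2π×1171/60 = 122.6 rad/s; P_out = τω = 55.3 × 122.6 = 6780 W
P_in = P_out / η = 6780 / 0.768 = 8828 W
I = P_in / (V·cosφ) = 8828 / (120 × 0.783) = 94 A

94 A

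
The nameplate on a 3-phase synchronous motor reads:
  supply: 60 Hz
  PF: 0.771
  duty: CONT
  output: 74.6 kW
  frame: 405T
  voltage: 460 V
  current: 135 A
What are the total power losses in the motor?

P_in = √3·V·I·cosφ = 1.732×460×135×0.771 = 82927 W
P_out = 74600 W
Losses = P_in − P_out = 82927 − 74600 = 8327 W

8.33 kW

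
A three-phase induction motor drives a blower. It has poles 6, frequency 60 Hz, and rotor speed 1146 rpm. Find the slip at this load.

n_s = 120f/p = 120×60/6 = 1200 rpm
s = (n_s − n)/n_s = (1200 − 1146)/1200 = 0.0450

4.50 %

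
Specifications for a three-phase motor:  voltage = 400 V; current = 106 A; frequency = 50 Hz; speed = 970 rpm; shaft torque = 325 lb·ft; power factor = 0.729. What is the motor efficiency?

τ = 325 lb·ft × 1.356 = 440.7 N·m
ω = 2π × 970/60 = 101.6 rad/s; P_out = τω = 440.7 × 101.6 = 44775 W
P_in = √3·V_L·I_L·cosφ = 1.732 × 400 × 106 × 0.729 = 53535 W
η = P_out / P_in = 44775 / 53535 = 0.836 = 83.6%

83.6 %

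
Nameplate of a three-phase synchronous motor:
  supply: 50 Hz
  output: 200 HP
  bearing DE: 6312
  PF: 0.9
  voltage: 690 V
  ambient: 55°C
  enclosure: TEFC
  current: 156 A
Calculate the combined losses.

18600 W

P_in = √3·V·I·cosφ = 1.732×690×156×0.9 = 167789 W
P_out = 200×746 = 149200 W
Losses = P_in − P_out = 167789 − 149200 = 18589 W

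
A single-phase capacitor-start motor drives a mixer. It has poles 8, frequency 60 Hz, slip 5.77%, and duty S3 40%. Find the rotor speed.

848 rpm

n_s = 120f/p = 120×60/8 = 900 rpm
n = n_s(1 − s) = 900 × (1 − 0.0577) = 848 rpm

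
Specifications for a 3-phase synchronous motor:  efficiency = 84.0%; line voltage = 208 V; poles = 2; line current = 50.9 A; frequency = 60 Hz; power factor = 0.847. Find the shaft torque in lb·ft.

25.5 lb·ft

P_in = √3·V·I·cosφ = 1.732 × 208 × 50.9 × 0.847 = 15531 W
P_out = η·P_in = 0.84 × 15531 = 13046 W
n = n_s = 120×60/2 = 3600 rpm (synchronous)
ω = 2π×3600/60 = 377 rad/s
τ = P_out/ω = 13046/377 = 34.6 N·m
In lb·ft: 34.6/1.356 = 25.5 lb·ft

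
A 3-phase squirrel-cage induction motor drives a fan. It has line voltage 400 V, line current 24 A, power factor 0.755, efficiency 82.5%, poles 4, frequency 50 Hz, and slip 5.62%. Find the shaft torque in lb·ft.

P_in = √3·V·I·cosφ = 1.732 × 400 × 24 × 0.755 = 12554 W
P_out = η·P_in = 0.825 × 12554 = 10357 W
n_s = 120×50/4 = 1500 rpm; n = 1500×(1−0.0562) = 1416 rpm
ω = 2π×1416/60 = 148.3 rad/s
τ = P_out/ω = 10357/148.3 = 69.84 N·m
In lb·ft: 69.84/1.356 = 51.5 lb·ft

51.5 lb·ft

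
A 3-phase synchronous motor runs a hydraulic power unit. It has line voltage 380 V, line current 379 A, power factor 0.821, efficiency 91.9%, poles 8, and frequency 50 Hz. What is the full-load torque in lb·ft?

P_in = √3·V·I·cosφ = 1.732 × 380 × 379 × 0.821 = 204792 W
P_out = η·P_in = 0.919 × 204792 = 188204 W
n = n_s = 120×50/8 = 750 rpm (synchronous)
ω = 2π×750/60 = 78.54 rad/s
τ = P_out/ω = 188204/78.54 = 2396 N·m
In lb·ft: 2396/1.356 = 1770 lb·ft

1770 lb·ft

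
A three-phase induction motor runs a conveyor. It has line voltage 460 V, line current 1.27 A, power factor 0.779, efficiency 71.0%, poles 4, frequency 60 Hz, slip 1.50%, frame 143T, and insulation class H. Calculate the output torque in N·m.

P_in = √3·V·I·cosφ = 1.732 × 460 × 1.27 × 0.779 = 788 W
P_out = η·P_in = 0.71 × 788 = 559 W
n_s = 120×60/4 = 1800 rpm; n = 1800×(1−0.015) = 1773 rpm
ω = 2π×1773/60 = 185.7 rad/s
τ = P_out/ω = 559/185.7 = 3.01 N·m

3.01 N·m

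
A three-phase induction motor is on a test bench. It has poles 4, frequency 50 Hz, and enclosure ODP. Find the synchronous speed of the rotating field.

n_s = 120f/p = 120×50/4 = 1500 rpm

1500 rpm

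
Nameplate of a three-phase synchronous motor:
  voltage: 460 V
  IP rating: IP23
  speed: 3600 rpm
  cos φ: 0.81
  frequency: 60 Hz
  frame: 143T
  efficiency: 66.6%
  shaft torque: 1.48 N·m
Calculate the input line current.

1.3 A

ω = 2π×3600/60 = 377 rad/s; P_out = τω = 1.48 × 377 = 558 W
P_in = P_out / η = 558 / 0.666 = 838 W
I_L = P_in / (√3·V_L·cosφ) = 838 / (1.732 × 460 × 0.81) = 1.3 A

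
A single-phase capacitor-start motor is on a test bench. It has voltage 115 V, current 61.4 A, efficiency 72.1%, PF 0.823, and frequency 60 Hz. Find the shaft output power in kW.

4.19 kW

P_in = V·I·cosφ = 115 × 61.4 × 0.823 = 5811 W
P_out = η·P_in = 0.721 × 5811 = 4190 W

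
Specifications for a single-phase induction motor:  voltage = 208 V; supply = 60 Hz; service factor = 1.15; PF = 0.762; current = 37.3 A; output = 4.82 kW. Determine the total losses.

P_in = V·I·cosφ = 208×37.3×0.762 = 5912 W
P_out = 4820 W
Losses = P_in − P_out = 5912 − 4820 = 1092 W

1090 W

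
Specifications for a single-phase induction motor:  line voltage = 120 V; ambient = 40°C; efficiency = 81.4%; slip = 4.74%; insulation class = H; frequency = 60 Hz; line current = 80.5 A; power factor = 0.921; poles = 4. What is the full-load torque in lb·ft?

P_in = V·I·cosφ = 120 × 80.5 × 0.921 = 8897 W
P_out = η·P_in = 0.814 × 8897 = 7242 W
n_s = 120×60/4 = 1800 rpm; n = 1800×(1−0.0474) = 1715 rpm
ω = 2π×1715/60 = 179.6 rad/s
τ = P_out/ω = 7242/179.6 = 40.32 N·m
In lb·ft: 40.32/1.356 = 29.7 lb·ft

29.7 lb·ft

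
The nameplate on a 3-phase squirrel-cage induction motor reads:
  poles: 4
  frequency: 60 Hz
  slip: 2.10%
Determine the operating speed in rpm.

1762 rpm

n_s = 120f/p = 120×60/4 = 1800 rpm
n = n_s(1 − s) = 1800 × (1 − 0.021) = 1762 rpm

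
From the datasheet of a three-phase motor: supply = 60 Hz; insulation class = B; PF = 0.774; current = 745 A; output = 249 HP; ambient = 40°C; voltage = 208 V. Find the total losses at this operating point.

22 kW

P_in = √3·V·I·cosφ = 1.732×208×745×0.774 = 207734 W
P_out = 249×746 = 185754 W
Losses = P_in − P_out = 207734 − 185754 = 21980 W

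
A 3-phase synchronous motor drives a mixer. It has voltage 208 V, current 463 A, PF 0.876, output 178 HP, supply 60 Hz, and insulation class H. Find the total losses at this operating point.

13300 W

P_in = √3·V·I·cosφ = 1.732×208×463×0.876 = 146116 W
P_out = 178×746 = 132788 W
Losses = P_in − P_out = 146116 − 132788 = 13328 W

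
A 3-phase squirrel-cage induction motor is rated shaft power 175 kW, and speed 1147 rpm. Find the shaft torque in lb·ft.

ω = 2π × 1147/60 = 120.1 rad/s
τ = P/ω = 175000/120.1 = 1457 N·m
In lb·ft: 1457/1.356 = 1070 lb·ft

1070 lb·ft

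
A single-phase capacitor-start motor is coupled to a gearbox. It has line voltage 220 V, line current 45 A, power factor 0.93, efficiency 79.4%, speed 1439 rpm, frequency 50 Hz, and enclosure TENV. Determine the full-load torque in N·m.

48.5 N·m

P_in = V·I·cosφ = 220 × 45 × 0.93 = 9207 W
P_out = η·P_in = 0.794 × 9207 = 7310 W
n = 1439 rpm
ω = 2π×1439/60 = 150.7 rad/s
τ = P_out/ω = 7310/150.7 = 48.5 N·m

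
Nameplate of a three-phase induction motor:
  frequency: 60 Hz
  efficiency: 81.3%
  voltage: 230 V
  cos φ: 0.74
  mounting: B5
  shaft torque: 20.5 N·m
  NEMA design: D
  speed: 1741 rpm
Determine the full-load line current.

15.6 A

ω = 2π×1741/60 = 182.3 rad/s; P_out = τω = 20.5 × 182.3 = 3737 W
P_in = P_out / η = 3737 / 0.813 = 4597 W
I_L = P_in / (√3·V_L·cosφ) = 4597 / (1.732 × 230 × 0.74) = 15.6 A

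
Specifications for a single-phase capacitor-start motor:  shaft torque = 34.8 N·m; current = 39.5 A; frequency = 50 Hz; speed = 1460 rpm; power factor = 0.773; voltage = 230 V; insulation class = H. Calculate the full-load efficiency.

75.8 %

ω = 2π × 1460/60 = 152.9 rad/s; P_out = τω = 34.8 × 152.9 = 5321 W
P_in = V·I·cosφ = 230 × 39.5 × 0.773 = 7023 W
η = P_out / P_in = 5321 / 7023 = 0.758 = 75.8%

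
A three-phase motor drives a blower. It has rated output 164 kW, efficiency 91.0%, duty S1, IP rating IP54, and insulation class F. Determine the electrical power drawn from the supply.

P_out = 164000 W
P_in = P_out/η = 164000/0.91 = 180220 W = 180 kW

180 kW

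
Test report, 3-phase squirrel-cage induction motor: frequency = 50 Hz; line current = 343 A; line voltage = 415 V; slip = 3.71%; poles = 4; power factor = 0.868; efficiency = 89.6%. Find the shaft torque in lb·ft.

935 lb·ft

P_in = √3·V·I·cosφ = 1.732 × 415 × 343 × 0.868 = 213998 W
P_out = η·P_in = 0.896 × 213998 = 191742 W
n_s = 120×50/4 = 1500 rpm; n = 1500×(1−0.0371) = 1444 rpm
ω = 2π×1444/60 = 151.2 rad/s
τ = P_out/ω = 191742/151.2 = 1268 N·m
In lb·ft: 1268/1.356 = 935 lb·ft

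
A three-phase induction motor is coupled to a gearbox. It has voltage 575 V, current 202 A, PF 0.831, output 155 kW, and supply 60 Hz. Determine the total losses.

P_in = √3·V·I·cosφ = 1.732×575×202×0.831 = 167174 W
P_out = 155000 W
Losses = P_in − P_out = 167174 − 155000 = 12174 W

12.2 kW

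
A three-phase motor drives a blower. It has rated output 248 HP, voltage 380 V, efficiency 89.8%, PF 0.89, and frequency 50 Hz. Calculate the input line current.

P_out = 248 × 746 = 185008 W
P_in = P_out / η = 185008 / 0.898 = 206022 W
I_L = P_in / (√3·V_L·cosφ) = 206022 / (1.732 × 380 × 0.89) = 352 A

352 A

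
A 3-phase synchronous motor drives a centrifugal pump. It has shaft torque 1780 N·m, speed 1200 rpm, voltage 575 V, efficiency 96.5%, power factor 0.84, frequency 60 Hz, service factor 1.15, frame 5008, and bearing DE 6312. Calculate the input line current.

ω = 2π×1200/60 = 125.7 rad/s; P_out = τω = 1780 × 125.7 = 223746 W
P_in = P_out / η = 223746 / 0.965 = 231861 W
I_L = P_in / (√3·V_L·cosφ) = 231861 / (1.732 × 575 × 0.84) = 277 A

277 A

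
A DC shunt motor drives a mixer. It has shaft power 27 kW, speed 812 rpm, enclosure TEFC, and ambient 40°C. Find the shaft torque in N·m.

ω = 2π × 812/60 = 85.03 rad/s
τ = P/ω = 27000/85.03 = 318 N·m

318 N·m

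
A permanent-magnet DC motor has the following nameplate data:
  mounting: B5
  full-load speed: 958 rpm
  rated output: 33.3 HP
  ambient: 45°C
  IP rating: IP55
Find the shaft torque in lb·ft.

183 lb·ft

P_out = 33.3 × 746 = 24842 W
ω = 2π × 958/60 = 100.3 rad/s
τ = P_out/ω = 24842/100.3 = 247.7 N·m
In lb·ft: 247.7/1.356 = 183 lb·ft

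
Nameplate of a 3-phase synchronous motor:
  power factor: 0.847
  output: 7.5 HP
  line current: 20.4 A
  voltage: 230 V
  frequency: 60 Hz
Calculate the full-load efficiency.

81.3 %

P_out = 7.5 × 746 = 5595 W
P_in = √3·V_L·I_L·cosφ = 1.732 × 230 × 20.4 × 0.847 = 6883 W
η = P_out / P_in = 5595 / 6883 = 0.813 = 81.3%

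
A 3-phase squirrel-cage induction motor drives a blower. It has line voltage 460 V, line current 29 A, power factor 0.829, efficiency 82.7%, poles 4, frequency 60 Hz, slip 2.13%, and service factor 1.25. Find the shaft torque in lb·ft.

63.3 lb·ft

P_in = √3·V·I·cosφ = 1.732 × 460 × 29 × 0.829 = 19154 W
P_out = η·P_in = 0.827 × 19154 = 15840 W
n_s = 120×60/4 = 1800 rpm; n = 1800×(1−0.0213) = 1762 rpm
ω = 2π×1762/60 = 184.5 rad/s
τ = P_out/ω = 15840/184.5 = 85.85 N·m
In lb·ft: 85.85/1.356 = 63.3 lb·ft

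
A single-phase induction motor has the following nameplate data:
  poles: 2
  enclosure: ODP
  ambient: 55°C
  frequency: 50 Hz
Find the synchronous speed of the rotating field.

n_s = 120f/p = 120×50/2 = 3000 rpm

3000 rpm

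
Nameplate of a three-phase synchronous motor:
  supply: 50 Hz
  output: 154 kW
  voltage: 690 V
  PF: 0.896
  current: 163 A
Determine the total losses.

P_in = √3·V·I·cosφ = 1.732×690×163×0.896 = 174539 W
P_out = 154000 W
Losses = P_in − P_out = 174539 − 154000 = 20539 W

20.5 kW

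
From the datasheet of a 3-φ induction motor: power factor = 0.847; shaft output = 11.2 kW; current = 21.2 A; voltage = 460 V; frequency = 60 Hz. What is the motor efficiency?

78.3 %

P_out = 11.2 kW = 11200 W
P_in = √3·V_L·I_L·cosφ = 1.732 × 460 × 21.2 × 0.847 = 14306 W
η = P_out / P_in = 11200 / 14306 = 0.783 = 78.3%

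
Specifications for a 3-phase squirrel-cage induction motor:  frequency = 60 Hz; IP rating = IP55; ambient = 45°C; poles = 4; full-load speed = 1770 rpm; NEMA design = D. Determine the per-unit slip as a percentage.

1.67 %

n_s = 120f/p = 120×60/4 = 1800 rpm
s = (n_s − n)/n_s = (1800 − 1770)/1800 = 0.0167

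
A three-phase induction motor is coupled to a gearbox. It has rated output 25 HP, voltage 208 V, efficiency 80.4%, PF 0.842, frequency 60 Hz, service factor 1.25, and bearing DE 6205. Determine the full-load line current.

76.5 A

P_out = 25 × 746 = 18650 W
P_in = P_out / η = 18650 / 0.804 = 23197 W
I_L = P_in / (√3·V_L·cosφ) = 23197 / (1.732 × 208 × 0.842) = 76.5 A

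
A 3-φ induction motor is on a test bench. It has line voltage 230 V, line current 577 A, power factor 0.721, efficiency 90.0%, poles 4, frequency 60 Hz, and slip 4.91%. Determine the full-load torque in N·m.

P_in = √3·V·I·cosφ = 1.732 × 230 × 577 × 0.721 = 165725 W
P_out = η·P_in = 0.9 × 165725 = 149153 W
n_s = 120×60/4 = 1800 rpm; n = 1800×(1−0.0491) = 1712 rpm
ω = 2π×1712/60 = 179.3 rad/s
τ = P_out/ω = 149153/179.3 = 832 N·m

832 N·m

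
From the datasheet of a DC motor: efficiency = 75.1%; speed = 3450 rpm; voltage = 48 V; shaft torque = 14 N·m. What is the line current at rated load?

ω = 2π×3450/60 = 361.3 rad/s; P_out = τω = 14 × 361.3 = 5058 W
P_in = P_out / η = 5058 / 0.751 = 6735 W
I = P_in / V = 6735 / 48 = 140 A

140 A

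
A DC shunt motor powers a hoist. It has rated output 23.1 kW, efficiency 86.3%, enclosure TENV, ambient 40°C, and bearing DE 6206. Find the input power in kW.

P_out = 23100 W
P_in = P_out/η = 23100/0.863 = 26767 W = 26.8 kW

26.8 kW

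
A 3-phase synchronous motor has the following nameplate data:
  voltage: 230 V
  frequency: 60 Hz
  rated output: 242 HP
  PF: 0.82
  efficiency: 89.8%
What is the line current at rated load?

P_out = 242 × 746 = 180532 W
P_in = P_out / η = 180532 / 0.898 = 201038 W
I_L = P_in / (√3·V_L·cosφ) = 201038 / (1.732 × 230 × 0.82) = 615 A

615 A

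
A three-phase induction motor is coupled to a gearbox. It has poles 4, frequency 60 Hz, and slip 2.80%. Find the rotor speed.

n_s = 120f/p = 120×60/4 = 1800 rpm
n = n_s(1 − s) = 1800 × (1 − 0.028) = 1750 rpm

1750 rpm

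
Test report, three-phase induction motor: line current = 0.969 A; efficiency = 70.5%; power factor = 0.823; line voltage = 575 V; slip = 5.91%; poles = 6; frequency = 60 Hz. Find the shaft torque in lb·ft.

3.49 lb·ft

P_in = √3·V·I·cosφ = 1.732 × 575 × 0.969 × 0.823 = 794 W
P_out = η·P_in = 0.705 × 794 = 560 W
n_s = 120×60/6 = 1200 rpm; n = 1200×(1−0.0591) = 1129 rpm
ω = 2π×1129/60 = 118.2 rad/s
τ = P_out/ω = 560/118.2 = 4.738 N·m
In lb·ft: 4.738/1.356 = 3.49 lb·ft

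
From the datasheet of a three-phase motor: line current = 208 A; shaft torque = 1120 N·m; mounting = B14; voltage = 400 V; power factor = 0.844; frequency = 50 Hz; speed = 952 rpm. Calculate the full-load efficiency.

ω = 2π × 952/60 = 99.69 rad/s; P_out = τω = 1120 × 99.69 = 111653 W
P_in = √3·V_L·I_L·cosφ = 1.732 × 400 × 208 × 0.844 = 121622 W
η = P_out / P_in = 111653 / 121622 = 0.918 = 91.8%

91.8 %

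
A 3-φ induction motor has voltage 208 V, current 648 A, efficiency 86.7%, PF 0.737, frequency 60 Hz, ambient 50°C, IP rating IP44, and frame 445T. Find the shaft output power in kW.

149 kW

P_in = √3·V·I·cosφ = 1.732 × 208 × 648 × 0.737 = 172050 W
P_out = η·P_in = 0.867 × 172050 = 149167 W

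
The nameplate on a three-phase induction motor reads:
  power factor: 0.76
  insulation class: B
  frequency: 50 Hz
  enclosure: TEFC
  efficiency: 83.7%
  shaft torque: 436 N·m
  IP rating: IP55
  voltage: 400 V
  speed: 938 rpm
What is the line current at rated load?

97.2 A

ω = 2π×938/60 = 98.23 rad/s; P_out = τω = 436 × 98.23 = 42828 W
P_in = P_out / η = 42828 / 0.837 = 51168 W
I_L = P_in / (√3·V_L·cosφ) = 51168 / (1.732 × 400 × 0.76) = 97.2 A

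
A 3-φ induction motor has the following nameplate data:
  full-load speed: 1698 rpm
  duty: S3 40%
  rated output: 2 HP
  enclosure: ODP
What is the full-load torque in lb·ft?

P_out = 2 × 746 = 1492 W
ω = 2π × 1698/60 = 177.8 rad/s
τ = P_out/ω = 1492/177.8 = 8.391 N·m
In lb·ft: 8.391/1.356 = 6.19 lb·ft

6.19 lb·ft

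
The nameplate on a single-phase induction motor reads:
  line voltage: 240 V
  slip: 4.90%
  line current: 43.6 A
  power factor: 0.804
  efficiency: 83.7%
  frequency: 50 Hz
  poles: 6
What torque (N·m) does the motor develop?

70.7 N·m

P_in = V·I·cosφ = 240 × 43.6 × 0.804 = 8413 W
P_out = η·P_in = 0.837 × 8413 = 7042 W
n_s = 120×50/6 = 1000 rpm; n = 1000×(1−0.049) = 951 rpm
ω = 2π×951/60 = 99.59 rad/s
τ = P_out/ω = 7042/99.59 = 70.7 N·m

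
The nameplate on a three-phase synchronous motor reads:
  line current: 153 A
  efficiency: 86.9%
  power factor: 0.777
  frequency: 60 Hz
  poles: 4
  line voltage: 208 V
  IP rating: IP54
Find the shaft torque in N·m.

197 N·m

P_in = √3·V·I·cosφ = 1.732 × 208 × 153 × 0.777 = 42828 W
P_out = η·P_in = 0.869 × 42828 = 37218 W
n = n_s = 120×60/4 = 1800 rpm (synchronous)
ω = 2π×1800/60 = 188.5 rad/s
τ = P_out/ω = 37218/188.5 = 197 N·m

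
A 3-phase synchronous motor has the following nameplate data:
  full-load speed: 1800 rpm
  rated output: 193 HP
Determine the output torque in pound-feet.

563 lb·ft

P_out = 193 × 746 = 143978 W
ω = 2π × 1800/60 = 188.5 rad/s
τ = P_out/ω = 143978/188.5 = 763.8 N·m
In lb·ft: 763.8/1.356 = 563 lb·ft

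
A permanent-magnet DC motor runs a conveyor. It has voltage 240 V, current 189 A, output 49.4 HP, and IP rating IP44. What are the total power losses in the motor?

8510 W

P_in = V·I = 240×189 = 45360 W
P_out = 49.4×746 = 36852 W
Losses = P_in − P_out = 45360 − 36852 = 8508 W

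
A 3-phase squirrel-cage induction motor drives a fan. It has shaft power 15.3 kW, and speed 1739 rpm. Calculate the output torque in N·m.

ω = 2π × 1739/60 = 182.1 rad/s
τ = P/ω = 15300/182.1 = 84 N·m

84 N·m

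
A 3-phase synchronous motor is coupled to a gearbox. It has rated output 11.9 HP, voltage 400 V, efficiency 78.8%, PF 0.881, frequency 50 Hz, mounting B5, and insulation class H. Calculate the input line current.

18.5 A

P_out = 11.9 × 746 = 8877 W
P_in = P_out / η = 8877 / 0.788 = 11265 W
I_L = P_in / (√3·V_L·cosφ) = 11265 / (1.732 × 400 × 0.881) = 18.5 A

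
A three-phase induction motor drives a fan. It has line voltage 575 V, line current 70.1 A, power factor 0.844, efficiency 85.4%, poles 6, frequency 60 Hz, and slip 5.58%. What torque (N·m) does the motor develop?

P_in = √3·V·I·cosφ = 1.732 × 575 × 70.1 × 0.844 = 58922 W
P_out = η·P_in = 0.854 × 58922 = 50319 W
n_s = 120×60/6 = 1200 rpm; n = 1200×(1−0.0558) = 1133 rpm
ω = 2π×1133/60 = 118.6 rad/s
τ = P_out/ω = 50319/118.6 = 424 N·m

424 N·m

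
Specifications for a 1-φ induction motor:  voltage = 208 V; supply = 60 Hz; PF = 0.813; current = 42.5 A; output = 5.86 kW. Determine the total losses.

P_in = V·I·cosφ = 208×42.5×0.813 = 7187 W
P_out = 5860 W
Losses = P_in − P_out = 7187 − 5860 = 1327 W

1330 W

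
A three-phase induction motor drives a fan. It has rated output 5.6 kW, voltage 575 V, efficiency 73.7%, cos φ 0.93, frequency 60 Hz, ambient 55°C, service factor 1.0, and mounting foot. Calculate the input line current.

8.2 A

P_out = 5.6 kW = 5600 W
P_in = P_out / η = 5600 / 0.737 = 7598 W
I_L = P_in / (√3·V_L·cosφ) = 7598 / (1.732 × 575 × 0.93) = 8.2 A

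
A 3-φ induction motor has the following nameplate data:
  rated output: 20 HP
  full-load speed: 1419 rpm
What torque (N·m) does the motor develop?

100 N·m

P_out = 20 × 746 = 14920 W
ω = 2π × 1419/60 = 148.6 rad/s
τ = P_out/ω = 14920/148.6 = 100 N·m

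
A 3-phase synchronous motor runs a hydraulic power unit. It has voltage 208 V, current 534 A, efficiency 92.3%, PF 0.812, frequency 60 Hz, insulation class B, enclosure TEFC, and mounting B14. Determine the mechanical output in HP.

193 HP

P_in = √3·V·I·cosφ = 1.732 × 208 × 534 × 0.812 = 156210 W
P_out = η·P_in = 0.923 × 156210 = 144182 W
= 144182/746 = 193 HP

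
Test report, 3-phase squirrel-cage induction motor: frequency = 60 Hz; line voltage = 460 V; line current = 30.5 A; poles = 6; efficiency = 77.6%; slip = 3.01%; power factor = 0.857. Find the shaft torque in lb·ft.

97.8 lb·ft

P_in = √3·V·I·cosφ = 1.732 × 460 × 30.5 × 0.857 = 20825 W
P_out = η·P_in = 0.776 × 20825 = 16160 W
n_s = 120×60/6 = 1200 rpm; n = 1200×(1−0.0301) = 1164 rpm
ω = 2π×1164/60 = 121.9 rad/s
τ = P_out/ω = 16160/121.9 = 132.6 N·m
In lb·ft: 132.6/1.356 = 97.8 lb·ft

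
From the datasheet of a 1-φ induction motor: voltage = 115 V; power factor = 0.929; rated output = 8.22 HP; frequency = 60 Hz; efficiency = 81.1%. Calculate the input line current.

P_out = 8.22 × 746 = 6132 W
P_in = P_out / η = 6132 / 0.811 = 7561 W
I = P_in / (V·cosφ) = 7561 / (115 × 0.929) = 70.8 A

70.8 A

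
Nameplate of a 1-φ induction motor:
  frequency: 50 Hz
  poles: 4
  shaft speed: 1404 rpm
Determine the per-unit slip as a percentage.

n_s = 120f/p = 120×50/4 = 1500 rpm
s = (n_s − n)/n_s = (1500 − 1404)/1500 = 0.0640

6.40 %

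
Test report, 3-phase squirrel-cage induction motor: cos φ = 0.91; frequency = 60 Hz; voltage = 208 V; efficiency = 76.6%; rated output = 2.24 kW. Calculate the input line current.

P_out = 2.24 kW = 2240 W
P_in = P_out / η = 2240 / 0.766 = 2924 W
I_L = P_in / (√3·V_L·cosφ) = 2924 / (1.732 × 208 × 0.91) = 8.92 A

8.92 A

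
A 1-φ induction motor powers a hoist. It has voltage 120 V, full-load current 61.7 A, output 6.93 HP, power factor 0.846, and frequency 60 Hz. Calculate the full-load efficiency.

P_out = 6.93 × 746 = 5170 W
P_in = V·I·cosφ = 120 × 61.7 × 0.846 = 6264 W
η = P_out / P_in = 5170 / 6264 = 0.825 = 82.5%

82.5 %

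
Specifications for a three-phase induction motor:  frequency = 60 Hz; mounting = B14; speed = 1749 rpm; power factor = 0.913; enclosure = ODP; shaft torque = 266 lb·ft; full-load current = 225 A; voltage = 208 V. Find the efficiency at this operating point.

τ = 266 lb·ft × 1.356 = 360.7 N·m
ω = 2π × 1749/60 = 183.2 rad/s; P_out = τω = 360.7 × 183.2 = 66080 W
P_in = √3·V_L·I_L·cosφ = 1.732 × 208 × 225 × 0.913 = 74006 W
η = P_out / P_in = 66080 / 74006 = 0.893 = 89.3%

89.3 %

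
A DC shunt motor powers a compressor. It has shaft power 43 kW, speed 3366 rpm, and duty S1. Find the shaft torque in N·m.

122 N·m

ω = 2π × 3366/60 = 352.5 rad/s
τ = P/ω = 43000/352.5 = 122 N·m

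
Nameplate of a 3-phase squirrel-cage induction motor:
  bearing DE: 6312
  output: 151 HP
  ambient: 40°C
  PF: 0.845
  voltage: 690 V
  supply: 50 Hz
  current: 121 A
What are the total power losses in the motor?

P_in = √3·V·I·cosφ = 1.732×690×121×0.845 = 122191 W
P_out = 151×746 = 112646 W
Losses = P_in − P_out = 122191 − 112646 = 9545 W

9550 W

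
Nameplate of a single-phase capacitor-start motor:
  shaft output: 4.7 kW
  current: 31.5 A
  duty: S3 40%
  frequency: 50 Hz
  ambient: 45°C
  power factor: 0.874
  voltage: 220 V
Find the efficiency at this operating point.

P_out = 4.7 kW = 4700 W
P_in = V·I·cosφ = 220 × 31.5 × 0.874 = 6057 W
η = P_out / P_in = 4700 / 6057 = 0.776 = 77.6%

77.6 %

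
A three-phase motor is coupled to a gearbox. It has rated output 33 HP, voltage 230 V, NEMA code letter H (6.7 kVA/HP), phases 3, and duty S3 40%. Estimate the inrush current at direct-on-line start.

555 A

S_LR = 6.7 × 33 = 221.1 kVA
I_LR = S_LR/(√3·V_L) = 221100/(1.732×230) = 555 A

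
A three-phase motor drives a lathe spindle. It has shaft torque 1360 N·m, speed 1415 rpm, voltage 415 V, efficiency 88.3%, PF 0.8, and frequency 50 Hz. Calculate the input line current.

ω = 2π×1415/60 = 148.2 rad/s; P_out = τω = 1360 × 148.2 = 201552 W
P_in = P_out / η = 201552 / 0.883 = 228258 W
I_L = P_in / (√3·V_L·cosφ) = 228258 / (1.732 × 415 × 0.8) = 397 A

397 A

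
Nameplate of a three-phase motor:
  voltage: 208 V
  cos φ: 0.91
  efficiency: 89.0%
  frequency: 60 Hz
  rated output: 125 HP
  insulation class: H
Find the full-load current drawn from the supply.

320 A

P_out = 125 × 746 = 93250 W
P_in = P_out / η = 93250 / 0.890 = 104775 W
I_L = P_in / (√3·V_L·cosφ) = 104775 / (1.732 × 208 × 0.91) = 320 A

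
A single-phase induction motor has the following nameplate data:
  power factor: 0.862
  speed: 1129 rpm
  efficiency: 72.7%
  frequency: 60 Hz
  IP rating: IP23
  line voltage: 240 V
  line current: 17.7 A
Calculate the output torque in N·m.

22.5 N·m

P_in = V·I·cosφ = 240 × 17.7 × 0.862 = 3662 W
P_out = η·P_in = 0.727 × 3662 = 2662 W
n = 1129 rpm
ω = 2π×1129/60 = 118.2 rad/s
τ = P_out/ω = 2662/118.2 = 22.5 N·m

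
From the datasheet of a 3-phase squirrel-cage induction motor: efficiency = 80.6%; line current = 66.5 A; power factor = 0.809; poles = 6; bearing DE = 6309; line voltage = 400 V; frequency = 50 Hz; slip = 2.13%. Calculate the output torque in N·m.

293 N·m

P_in = √3·V·I·cosφ = 1.732 × 400 × 66.5 × 0.809 = 37272 W
P_out = η·P_in = 0.806 × 37272 = 30041 W
n_s = 120×50/6 = 1000 rpm; n = 1000×(1−0.0213) = 979 rpm
ω = 2π×979/60 = 102.5 rad/s
τ = P_out/ω = 30041/102.5 = 293 N·m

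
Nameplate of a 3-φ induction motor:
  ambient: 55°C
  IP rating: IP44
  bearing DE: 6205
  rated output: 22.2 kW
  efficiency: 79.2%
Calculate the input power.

P_out = 22200 W
P_in = P_out/η = 22200/0.792 = 28030 W = 28 kW

28 kW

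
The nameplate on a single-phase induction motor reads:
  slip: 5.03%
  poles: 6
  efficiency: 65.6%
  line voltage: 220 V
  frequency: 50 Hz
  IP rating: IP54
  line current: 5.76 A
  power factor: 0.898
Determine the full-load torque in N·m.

7.51 N·m

P_in = V·I·cosφ = 220 × 5.76 × 0.898 = 1138 W
P_out = η·P_in = 0.656 × 1138 = 747 W
n_s = 120×50/6 = 1000 rpm; n = 1000×(1−0.0503) = 950 rpm
ω = 2π×950/60 = 99.48 rad/s
τ = P_out/ω = 747/99.48 = 7.51 N·m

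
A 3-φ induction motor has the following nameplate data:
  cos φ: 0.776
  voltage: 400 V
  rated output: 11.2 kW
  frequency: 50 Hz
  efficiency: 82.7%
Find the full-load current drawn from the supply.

P_out = 11.2 kW = 11200 W
P_in = P_out / η = 11200 / 0.827 = 13543 W
I_L = P_in / (√3·V_L·cosφ) = 13543 / (1.732 × 400 × 0.776) = 25.2 A

25.2 A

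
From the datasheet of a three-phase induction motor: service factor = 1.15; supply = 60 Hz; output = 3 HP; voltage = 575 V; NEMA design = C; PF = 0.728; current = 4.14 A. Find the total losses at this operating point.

764 W

P_in = √3·V·I·cosφ = 1.732×575×4.14×0.728 = 3002 W
P_out = 3×746 = 2238 W
Losses = P_in − P_out = 3002 − 2238 = 764 W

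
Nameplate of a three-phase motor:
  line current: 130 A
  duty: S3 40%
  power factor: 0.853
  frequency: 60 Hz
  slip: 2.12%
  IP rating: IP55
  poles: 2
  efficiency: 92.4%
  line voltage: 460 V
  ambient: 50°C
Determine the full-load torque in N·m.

P_in = √3·V·I·cosφ = 1.732 × 460 × 130 × 0.853 = 88348 W
P_out = η·P_in = 0.924 × 88348 = 81634 W
n_s = 120×60/2 = 3600 rpm; n = 3600×(1−0.0212) = 3524 rpm
ω = 2π×3524/60 = 369 rad/s
τ = P_out/ω = 81634/369 = 221 N·m

221 N·m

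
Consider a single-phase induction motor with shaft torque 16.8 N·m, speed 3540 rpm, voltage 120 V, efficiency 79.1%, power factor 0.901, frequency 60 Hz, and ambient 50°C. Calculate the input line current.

ω = 2π×3540/60 = 370.7 rad/s; P_out = τω = 16.8 × 370.7 = 6228 W
P_in = P_out / η = 6228 / 0.791 = 7874 W
I = P_in / (V·cosφ) = 7874 / (120 × 0.901) = 72.8 A

72.8 A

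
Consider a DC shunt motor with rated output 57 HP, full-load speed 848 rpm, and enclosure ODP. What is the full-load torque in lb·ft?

P_out = 57 × 746 = 42522 W
ω = 2π × 848/60 = 88.8 rad/s
τ = P_out/ω = 42522/88.8 = 478.9 N·m
In lb·ft: 478.9/1.356 = 353 lb·ft

353 lb·ft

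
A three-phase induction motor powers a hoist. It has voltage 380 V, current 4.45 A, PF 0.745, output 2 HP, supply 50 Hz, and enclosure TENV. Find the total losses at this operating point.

690 W

P_in = √3·V·I·cosφ = 1.732×380×4.45×0.745 = 2182 W
P_out = 2×746 = 1492 W
Losses = P_in − P_out = 2182 − 1492 = 690 W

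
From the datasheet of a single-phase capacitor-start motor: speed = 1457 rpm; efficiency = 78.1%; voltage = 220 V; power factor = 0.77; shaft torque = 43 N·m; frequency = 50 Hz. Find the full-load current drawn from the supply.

ω = 2π×1457/60 = 152.6 rad/s; P_out = τω = 43 × 152.6 = 6562 W
P_in = P_out / η = 6562 / 0.781 = 8402 W
I = P_in / (V·cosφ) = 8402 / (220 × 0.77) = 49.6 A

49.6 A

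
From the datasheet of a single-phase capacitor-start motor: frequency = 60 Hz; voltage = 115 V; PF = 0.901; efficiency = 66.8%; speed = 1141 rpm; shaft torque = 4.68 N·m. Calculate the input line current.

ω = 2π×1141/60 = 119.5 rad/s; P_out = τω = 4.68 × 119.5 = 559 W
P_in = P_out / η = 559 / 0.668 = 837 W
I = P_in / (V·cosφ) = 837 / (115 × 0.901) = 8.08 A

8.08 A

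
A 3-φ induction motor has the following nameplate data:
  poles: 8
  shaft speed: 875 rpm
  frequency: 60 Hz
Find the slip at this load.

2.8 %

n_s = 120f/p = 120×60/8 = 900 rpm
s = (n_s − n)/n_s = (900 − 875)/900 = 0.0278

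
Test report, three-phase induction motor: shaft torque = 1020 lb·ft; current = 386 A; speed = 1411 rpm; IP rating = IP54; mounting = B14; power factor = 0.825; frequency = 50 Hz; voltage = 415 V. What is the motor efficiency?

τ = 1020 lb·ft × 1.356 = 1383 N·m
ω = 2π × 1411/60 = 147.8 rad/s; P_out = τω = 1383 × 147.8 = 204407 W
P_in = √3·V_L·I_L·cosφ = 1.732 × 415 × 386 × 0.825 = 228895 W
η = P_out / P_in = 204407 / 228895 = 0.893 = 89.3%

89.3 %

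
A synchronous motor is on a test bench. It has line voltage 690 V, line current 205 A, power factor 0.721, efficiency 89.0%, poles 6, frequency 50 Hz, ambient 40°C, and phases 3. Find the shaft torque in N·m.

1500 N·m

P_in = √3·V·I·cosφ = 1.732 × 690 × 205 × 0.721 = 176639 W
P_out = η·P_in = 0.89 × 176639 = 157209 W
n = n_s = 120×50/6 = 1000 rpm (synchronous)
ω = 2π×1000/60 = 104.7 rad/s
τ = P_out/ω = 157209/104.7 = 1500 N·m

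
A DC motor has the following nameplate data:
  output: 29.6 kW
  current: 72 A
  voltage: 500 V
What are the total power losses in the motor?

6.4 kW

P_in = V·I = 500×72 = 36000 W
P_out = 29600 W
Losses = P_in − P_out = 36000 − 29600 = 6400 W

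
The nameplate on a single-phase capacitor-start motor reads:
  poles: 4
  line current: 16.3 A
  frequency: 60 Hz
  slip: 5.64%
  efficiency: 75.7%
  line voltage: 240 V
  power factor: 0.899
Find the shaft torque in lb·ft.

11 lb·ft

P_in = V·I·cosφ = 240 × 16.3 × 0.899 = 3517 W
P_out = η·P_in = 0.757 × 3517 = 2662 W
n_s = 120×60/4 = 1800 rpm; n = 1800×(1−0.0564) = 1698 rpm
ω = 2π×1698/60 = 177.8 rad/s
τ = P_out/ω = 2662/177.8 = 14.97 N·m
In lb·ft: 14.97/1.356 = 11 lb·ft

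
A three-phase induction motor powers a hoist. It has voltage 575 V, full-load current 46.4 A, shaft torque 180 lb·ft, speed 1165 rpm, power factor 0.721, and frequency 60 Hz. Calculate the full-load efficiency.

τ = 180 lb·ft × 1.356 = 244.1 N·m
ω = 2π × 1165/60 = 122 rad/s; P_out = τω = 244.1 × 122 = 29780 W
P_in = √3·V_L·I_L·cosφ = 1.732 × 575 × 46.4 × 0.721 = 33317 W
η = P_out / P_in = 29780 / 33317 = 0.894 = 89.4%

89.4 %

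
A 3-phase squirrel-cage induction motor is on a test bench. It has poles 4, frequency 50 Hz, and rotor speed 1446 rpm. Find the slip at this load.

n_s = 120f/p = 120×50/4 = 1500 rpm
s = (n_s − n)/n_s = (1500 − 1446)/1500 = 0.0360

3.60 %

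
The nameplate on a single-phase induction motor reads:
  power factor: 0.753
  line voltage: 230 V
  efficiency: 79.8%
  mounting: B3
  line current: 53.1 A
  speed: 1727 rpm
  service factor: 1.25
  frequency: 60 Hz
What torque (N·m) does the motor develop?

P_in = V·I·cosφ = 230 × 53.1 × 0.753 = 9196 W
P_out = η·P_in = 0.798 × 9196 = 7338 W
n = 1727 rpm
ω = 2π×1727/60 = 180.9 rad/s
τ = P_out/ω = 7338/180.9 = 40.6 N·m

40.6 N·m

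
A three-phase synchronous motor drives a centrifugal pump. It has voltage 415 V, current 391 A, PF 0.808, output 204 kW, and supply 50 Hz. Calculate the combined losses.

23100 W

P_in = √3·V·I·cosφ = 1.732×415×391×0.808 = 227083 W
P_out = 204000 W
Losses = P_in − P_out = 227083 − 204000 = 23083 W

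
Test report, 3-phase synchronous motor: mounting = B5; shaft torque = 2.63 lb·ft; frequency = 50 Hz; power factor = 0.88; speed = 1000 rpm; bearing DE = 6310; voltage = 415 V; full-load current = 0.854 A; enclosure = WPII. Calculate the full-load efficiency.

69.1 %

τ = 2.63 lb·ft × 1.356 = 3.566 N·m
ω = 2π × 1000/60 = 104.7 rad/s; P_out = τω = 3.566 × 104.7 = 373 W
P_in = √3·V_L·I_L·cosφ = 1.732 × 415 × 0.854 × 0.88 = 540 W
η = P_out / P_in = 373 / 540 = 0.691 = 69.1%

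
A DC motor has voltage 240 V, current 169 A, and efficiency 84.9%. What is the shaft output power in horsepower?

46.2 HP

P_in = V·I = 240 × 169 = 40560 W
P_out = η·P_in = 0.849 × 40560 = 34435 W
= 34435/746 = 46.2 HP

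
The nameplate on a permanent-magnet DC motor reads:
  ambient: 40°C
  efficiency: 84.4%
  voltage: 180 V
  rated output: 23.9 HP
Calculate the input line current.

117 A

P_out = 23.9 × 746 = 17829 W
P_in = P_out / η = 17829 / 0.844 = 21124 W
I = P_in / V = 21124 / 180 = 117 A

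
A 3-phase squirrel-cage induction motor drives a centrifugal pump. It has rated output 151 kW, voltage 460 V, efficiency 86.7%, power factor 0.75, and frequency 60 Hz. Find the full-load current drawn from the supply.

P_out = 151 kW = 151000 W
P_in = P_out / η = 151000 / 0.867 = 174164 W
I_L = P_in / (√3·V_L·cosφ) = 174164 / (1.732 × 460 × 0.75) = 291 A

291 A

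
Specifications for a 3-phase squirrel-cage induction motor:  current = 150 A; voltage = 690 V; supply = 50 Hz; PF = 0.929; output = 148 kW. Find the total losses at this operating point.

18.5 kW

P_in = √3·V·I·cosφ = 1.732×690×150×0.929 = 166534 W
P_out = 148000 W
Losses = P_in − P_out = 166534 − 148000 = 18534 W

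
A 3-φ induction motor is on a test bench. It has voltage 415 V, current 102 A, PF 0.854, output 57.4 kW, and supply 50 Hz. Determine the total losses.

5210 W

P_in = √3·V·I·cosφ = 1.732×415×102×0.854 = 62611 W
P_out = 57400 W
Losses = P_in − P_out = 62611 − 57400 = 5211 W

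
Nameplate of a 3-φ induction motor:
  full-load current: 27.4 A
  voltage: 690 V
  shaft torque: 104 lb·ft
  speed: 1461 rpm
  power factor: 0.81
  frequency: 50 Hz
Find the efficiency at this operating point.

τ = 104 lb·ft × 1.356 = 141 N·m
ω = 2π × 1461/60 = 153 rad/s; P_out = τω = 141 × 153 = 21573 W
P_in = √3·V_L·I_L·cosφ = 1.732 × 690 × 27.4 × 0.81 = 26524 W
η = P_out / P_in = 21573 / 26524 = 0.813 = 81.3%

81.3 %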